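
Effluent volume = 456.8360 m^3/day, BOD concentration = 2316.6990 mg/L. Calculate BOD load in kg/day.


Formula: BOD_load = volume * conc / 1000
Substituting: BOD_load = 456.8360 * 2316.6990 / 1000
Result: 1058.3515 kg/day


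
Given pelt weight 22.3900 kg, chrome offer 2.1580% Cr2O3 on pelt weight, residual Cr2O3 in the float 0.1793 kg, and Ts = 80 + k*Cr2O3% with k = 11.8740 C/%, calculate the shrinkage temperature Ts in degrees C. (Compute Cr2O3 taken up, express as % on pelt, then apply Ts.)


Offered = pelt * offer_pct / 100 = 22.3900 * 2.1580 / 100 = 0.4832 kg
Uptake = offered - residual = 0.4832 - 0.1793 = 0.3039 kg
Cr2O3% on pelt = uptake / pelt * 100 = 0.3039 / 22.3900 * 100 = 1.3572 %
Ts = 80 + k * Cr2O3% = 80 + 11.8740 * 1.3572 = 96.1153 C


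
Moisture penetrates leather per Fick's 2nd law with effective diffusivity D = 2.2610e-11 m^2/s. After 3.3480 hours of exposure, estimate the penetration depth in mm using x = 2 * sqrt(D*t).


t = 3.3480 hr * 3600 = 12052.8000 s
D * t = 2.2610e-11 * 12052.8000 = 2.7251e-07
x = 2 * sqrt(D*t) = 2 * sqrt(2.7251e-07) = 0.00104406 m = 1.0441 mm


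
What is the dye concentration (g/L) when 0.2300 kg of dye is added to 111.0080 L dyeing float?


Formula: Conc = dye_mass(kg) / volume(L) * 1000
Substituting: Conc = 0.2300 / 111.0080 * 1000
Result: 2.0719 g/L


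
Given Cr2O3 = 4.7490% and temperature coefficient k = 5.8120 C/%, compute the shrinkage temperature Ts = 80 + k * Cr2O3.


Formula: Ts = 80 + k * Cr2O3
Substituting: Ts = 80 + 5.8120 * 4.7490
Result: 107.6012 C


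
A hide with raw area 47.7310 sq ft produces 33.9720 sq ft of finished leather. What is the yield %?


Formula: Yield = finished / raw * 100
Substituting: Yield = 33.9720 / 47.7310 * 100
Result: 71.1739 %


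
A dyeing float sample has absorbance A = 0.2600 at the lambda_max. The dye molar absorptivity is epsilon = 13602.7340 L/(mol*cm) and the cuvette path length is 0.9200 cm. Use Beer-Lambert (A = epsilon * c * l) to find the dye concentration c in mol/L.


Formula: c = A / (epsilon * l)
Substituting: c = 0.2600 / (13602.7340 * 0.9200)
Result: 2.0776e-05 mol/L


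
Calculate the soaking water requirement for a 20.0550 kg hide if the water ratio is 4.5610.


Formula: Water = hide_weight * ratio
Substituting: Water = 20.0550 * 4.5610
Result: 91.4709 kg


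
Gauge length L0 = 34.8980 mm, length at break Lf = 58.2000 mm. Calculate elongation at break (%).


Formula: Elongation = (Lf - L0) / L0 * 100
Substituting: Elongation = (58.2000 - 34.8980) / 34.8980 * 100
Result: 66.7717 %


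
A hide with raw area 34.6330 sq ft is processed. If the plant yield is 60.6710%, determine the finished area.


Formula: finished = raw * yield / 100
Substituting: finished = 34.6330 * 60.6710 / 100
Result: 21.0122 sq ft


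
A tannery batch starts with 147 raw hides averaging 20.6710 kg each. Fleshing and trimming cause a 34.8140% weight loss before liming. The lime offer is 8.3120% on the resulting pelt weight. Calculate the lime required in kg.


Total_raw = N * avg_wt = 147 * 20.6710 = 3038.6370 kg
Substrate = Total_raw * (1 - loss/100) = 3038.6370 * (1 - 34.8140/100) = 1980.7659 kg
Lime = Substrate * pct / 100 = 1980.7659 * 8.3120 / 100 = 164.6413 kg


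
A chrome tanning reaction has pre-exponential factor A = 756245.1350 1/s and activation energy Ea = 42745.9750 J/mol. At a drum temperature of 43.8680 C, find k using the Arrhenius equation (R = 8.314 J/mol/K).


T_K = T_C + 273.15 = 43.8680 + 273.15 = 317.0180 K
exponent = -Ea / (R * T_K) = -42745.9750 / (8.314 * 317.0180) = -16.2181
k = A * exp(exponent) = 756245.1350 * exp(-16.2181) = 0.0684242 1/s


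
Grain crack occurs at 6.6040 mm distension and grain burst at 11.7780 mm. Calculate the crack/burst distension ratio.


Formula: Ratio = crack / burst
Substituting: Ratio = 6.6040 / 11.7780
Result: 0.5607


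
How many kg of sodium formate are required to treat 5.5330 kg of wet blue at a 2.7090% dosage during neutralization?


Formula: Neutralizer = substrate * pct / 100
Substituting: Neutralizer = 5.5330 * 2.7090 / 100
Result: 0.1499 kg


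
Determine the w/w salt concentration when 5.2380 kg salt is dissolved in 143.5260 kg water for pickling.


Formula: Conc = salt / (water + salt) * 100
Substituting: Conc = 5.2380 / (143.5260 + 5.2380) * 100
Result: 3.5210 %


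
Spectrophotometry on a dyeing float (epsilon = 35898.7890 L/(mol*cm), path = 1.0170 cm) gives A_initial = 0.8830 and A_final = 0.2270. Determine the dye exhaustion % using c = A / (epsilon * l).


c_initial = A_i / (epsilon * l) = 0.8830 / (35898.7890 * 1.0170) = 2.4186e-05 mol/L
c_final = A_f / (epsilon * l) = 0.2270 / (35898.7890 * 1.0170) = 6.2176e-06 mol/L
Exhaustion = (c_initial - c_final) / c_initial * 100 = (2.4186e-05 - 6.2176e-06) / 2.4186e-05 * 100 = 74.2922 %


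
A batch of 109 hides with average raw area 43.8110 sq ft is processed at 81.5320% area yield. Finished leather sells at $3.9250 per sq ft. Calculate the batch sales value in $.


Raw_total = N * avg_area = 109 * 43.8110 = 4775.3990 sq ft
Finished = Raw_total * yield / 100 = 4775.3990 * 81.5320 / 100 = 3893.4783 sq ft
Value = Finished * price = 3893.4783 * 3.9250 = 15281.9024 $


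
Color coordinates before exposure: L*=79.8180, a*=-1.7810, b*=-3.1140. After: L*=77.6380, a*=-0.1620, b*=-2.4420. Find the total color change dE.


dL = -2.1800, da = 1.6190, db = 0.6720
dE = sqrt((-2.1800)^2 + 1.6190^2 + 0.6720^2) = 2.7973


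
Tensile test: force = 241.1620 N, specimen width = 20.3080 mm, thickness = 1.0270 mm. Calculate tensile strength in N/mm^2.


Formula: TS = force / (width * thickness)
Substituting: TS = 241.1620 / (20.3080 * 1.0270)
Result: 11.5630 N/mm^2


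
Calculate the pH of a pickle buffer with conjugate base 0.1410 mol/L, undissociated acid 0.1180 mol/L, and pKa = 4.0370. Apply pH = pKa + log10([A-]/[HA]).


ratio = [A-] / [HA] = 0.1410 / 0.1180 = 1.1949
log10(ratio) = 0.0773371
pH = pKa + log10(ratio) = 4.0370 + 0.0773371 = 4.1143


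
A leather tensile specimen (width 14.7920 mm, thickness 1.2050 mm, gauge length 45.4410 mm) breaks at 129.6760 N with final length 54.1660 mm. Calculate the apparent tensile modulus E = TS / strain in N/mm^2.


TS = F / (w * t) = 129.6760 / (14.7920 * 1.2050) = 7.2752 N/mm^2
strain = (Lf - L0) / L0 = (54.1660 - 45.4410) / 45.4410 = 0.1920
E = TS / strain = 7.2752 / 0.1920 = 37.8903 N/mm^2


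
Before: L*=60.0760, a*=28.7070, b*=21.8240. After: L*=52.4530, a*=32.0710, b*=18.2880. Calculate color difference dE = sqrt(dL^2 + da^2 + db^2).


dL = -7.6230, da = 3.3640, db = -3.5360
dE = sqrt((-7.6230)^2 + 3.3640^2 + (-3.5360)^2) = 9.0515


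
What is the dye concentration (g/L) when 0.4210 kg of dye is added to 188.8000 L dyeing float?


Formula: Conc = dye_mass(kg) / volume(L) * 1000
Substituting: Conc = 0.4210 / 188.8000 * 1000
Result: 2.2299 g/L


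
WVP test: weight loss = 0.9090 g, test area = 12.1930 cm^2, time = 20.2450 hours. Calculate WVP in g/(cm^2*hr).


Formula: WVP = loss / (area * time)
Substituting: WVP = 0.9090 / (12.1930 * 20.2450)
Result: 0.00368244 g/(cm^2*hr)


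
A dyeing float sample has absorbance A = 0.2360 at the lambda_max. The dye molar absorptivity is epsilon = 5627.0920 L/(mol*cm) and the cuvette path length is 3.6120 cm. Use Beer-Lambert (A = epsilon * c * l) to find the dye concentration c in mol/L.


Formula: c = A / (epsilon * l)
Substituting: c = 0.2360 / (5627.0920 * 3.6120)
Result: 1.1611e-05 mol/L


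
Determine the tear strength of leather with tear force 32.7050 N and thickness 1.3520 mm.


Formula: Tear strength = force / thickness
Substituting: Tear strength = 32.7050 / 1.3520
Result: 24.1901 N/mm


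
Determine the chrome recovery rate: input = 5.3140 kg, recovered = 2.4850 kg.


Formula: Recovery = recovered / input * 100
Substituting: Recovery = 2.4850 / 5.3140 * 100
Result: 46.7633 %


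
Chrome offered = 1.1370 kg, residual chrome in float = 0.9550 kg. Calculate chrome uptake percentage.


Formula: Uptake = (offered - residual) / offered * 100
Substituting: Uptake = (1.1370 - 0.9550) / 1.1370 * 100
Result: 16.0070 %


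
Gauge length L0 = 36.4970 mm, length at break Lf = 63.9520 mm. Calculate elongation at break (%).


Formula: Elongation = (Lf - L0) / L0 * 100
Substituting: Elongation = (63.9520 - 36.4970) / 36.4970 * 100
Result: 75.2254 %


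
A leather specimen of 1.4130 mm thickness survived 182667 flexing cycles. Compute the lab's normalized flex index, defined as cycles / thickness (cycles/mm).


Formula: Index = cycles / thickness
Substituting: Index = 182667 / 1.4130
Result: 129276.0085 cycles/mm


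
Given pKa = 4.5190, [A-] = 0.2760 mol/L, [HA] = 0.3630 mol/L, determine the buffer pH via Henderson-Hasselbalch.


ratio = [A-] / [HA] = 0.2760 / 0.3630 = 0.7603
log10(ratio) = -0.1190
pH = pKa + log10(ratio) = 4.5190 - 0.1190 = 4.4000


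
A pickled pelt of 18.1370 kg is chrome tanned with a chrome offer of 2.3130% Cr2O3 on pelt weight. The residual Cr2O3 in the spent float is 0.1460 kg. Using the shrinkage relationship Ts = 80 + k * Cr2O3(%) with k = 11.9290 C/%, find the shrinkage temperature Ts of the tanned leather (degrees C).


Offered = pelt * offer_pct / 100 = 18.1370 * 2.3130 / 100 = 0.4195 kg
Uptake = offered - residual = 0.4195 - 0.1460 = 0.2735 kg
Cr2O3% on pelt = uptake / pelt * 100 = 0.2735 / 18.1370 * 100 = 1.5080 %
Ts = 80 + k * Cr2O3% = 80 + 11.9290 * 1.5080 = 97.9891 C


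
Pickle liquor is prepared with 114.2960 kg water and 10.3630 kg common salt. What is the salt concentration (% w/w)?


Formula: Conc = salt / (water + salt) * 100
Substituting: Conc = 10.3630 / (114.2960 + 10.3630) * 100
Result: 8.3131 %


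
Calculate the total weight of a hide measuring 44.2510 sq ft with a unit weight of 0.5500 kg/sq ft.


Formula: Weight = area * weight_per_sqft
Substituting: Weight = 44.2510 * 0.5500
Result: 24.3380 kg


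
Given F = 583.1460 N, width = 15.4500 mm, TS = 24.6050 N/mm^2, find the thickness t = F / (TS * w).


Formula: t = F / (TS * w)
Substituting: t = 583.1460 / (24.6050 * 15.4500)
Result: 1.5340 mm


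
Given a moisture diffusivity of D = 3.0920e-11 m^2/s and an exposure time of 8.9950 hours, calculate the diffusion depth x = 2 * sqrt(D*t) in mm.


t = 8.9950 hr * 3600 = 32382.0000 s
D * t = 3.0920e-11 * 32382.0000 = 1.0013e-06
x = 2 * sqrt(D*t) = 2 * sqrt(1.0013e-06) = 0.00200125 m = 2.0013 mm


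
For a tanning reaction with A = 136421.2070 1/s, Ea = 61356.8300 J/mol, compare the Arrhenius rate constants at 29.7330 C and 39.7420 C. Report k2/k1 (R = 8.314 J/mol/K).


T1 = 29.7330 + 273.15 = 302.8830 K; T2 = 39.7420 + 273.15 = 312.8920 K
k1 = A * exp(-Ea/(R*T1)) = 136421.2070 * exp(-61356.8300/(8.314*302.8830)) = 3.5728e-06 1/s
k2 = A * exp(-Ea/(R*T2)) = 136421.2070 * exp(-61356.8300/(8.314*312.8920)) = 7.7896e-06 1/s
k2/k1 = 7.7896e-06 / 3.5728e-06 = 2.1802


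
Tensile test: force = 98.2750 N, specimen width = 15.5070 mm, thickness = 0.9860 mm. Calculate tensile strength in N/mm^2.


Formula: TS = force / (width * thickness)
Substituting: TS = 98.2750 / (15.5070 * 0.9860)
Result: 6.4274 N/mm^2


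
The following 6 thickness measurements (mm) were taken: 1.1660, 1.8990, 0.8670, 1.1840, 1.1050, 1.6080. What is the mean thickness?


Formula: Average = sum / n
Substituting: Average = 7.8290 / 6
Result: 1.3048 mm


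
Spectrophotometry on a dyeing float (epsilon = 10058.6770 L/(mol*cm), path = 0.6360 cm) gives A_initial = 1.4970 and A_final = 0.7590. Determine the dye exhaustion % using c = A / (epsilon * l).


c_initial = A_i / (epsilon * l) = 1.4970 / (10058.6770 * 0.6360) = 2.3400e-04 mol/L
c_final = A_f / (epsilon * l) = 0.7590 / (10058.6770 * 0.6360) = 1.1864e-04 mol/L
Exhaustion = (c_initial - c_final) / c_initial * 100 = (2.3400e-04 - 1.1864e-04) / 2.3400e-04 * 100 = 49.2986 %


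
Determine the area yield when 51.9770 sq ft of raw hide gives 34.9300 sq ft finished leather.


Formula: Yield = finished / raw * 100
Substituting: Yield = 34.9300 / 51.9770 * 100
Result: 67.2028 %


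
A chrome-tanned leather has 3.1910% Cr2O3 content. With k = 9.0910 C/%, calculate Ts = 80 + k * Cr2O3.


Formula: Ts = 80 + k * Cr2O3
Substituting: Ts = 80 + 9.0910 * 3.1910
Result: 109.0094 C


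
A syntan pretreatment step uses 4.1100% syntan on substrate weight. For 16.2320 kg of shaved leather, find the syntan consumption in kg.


Formula: Syntan = substrate * pct / 100
Substituting: Syntan = 16.2320 * 4.1100 / 100
Result: 0.6671 kg


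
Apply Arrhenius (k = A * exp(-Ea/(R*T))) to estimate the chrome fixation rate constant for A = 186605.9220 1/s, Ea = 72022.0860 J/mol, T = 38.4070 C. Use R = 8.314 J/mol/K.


T_K = T_C + 273.15 = 38.4070 + 273.15 = 311.5570 K
exponent = -Ea / (R * T_K) = -72022.0860 / (8.314 * 311.5570) = -27.8047
k = A * exp(exponent) = 186605.9220 * exp(-27.8047) = 1.5686e-07 1/s


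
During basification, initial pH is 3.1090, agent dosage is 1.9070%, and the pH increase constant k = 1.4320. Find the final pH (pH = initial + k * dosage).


Formula: pH_final = pH_initial + k * base_pct
Substituting: pH_final = 3.1090 + 1.4320 * 1.9070
Result: 5.8398


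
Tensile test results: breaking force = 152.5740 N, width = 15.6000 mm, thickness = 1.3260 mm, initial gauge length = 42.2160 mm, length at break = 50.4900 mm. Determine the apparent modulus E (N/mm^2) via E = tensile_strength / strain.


TS = F / (w * t) = 152.5740 / (15.6000 * 1.3260) = 7.3759 N/mm^2
strain = (Lf - L0) / L0 = (50.4900 - 42.2160) / 42.2160 = 0.1960
E = TS / strain = 7.3759 / 0.1960 = 37.6334 N/mm^2


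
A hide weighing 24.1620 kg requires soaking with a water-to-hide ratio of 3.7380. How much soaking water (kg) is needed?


Formula: Water = hide_weight * ratio
Substituting: Water = 24.1620 * 3.7380
Result: 90.3176 kg


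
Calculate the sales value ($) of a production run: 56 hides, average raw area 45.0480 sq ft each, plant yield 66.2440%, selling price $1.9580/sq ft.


Raw_total = N * avg_area = 56 * 45.0480 = 2522.6880 sq ft
Finished = Raw_total * yield / 100 = 2522.6880 * 66.2440 / 100 = 1671.1294 sq ft
Value = Finished * price = 1671.1294 * 1.9580 = 3272.0714 $


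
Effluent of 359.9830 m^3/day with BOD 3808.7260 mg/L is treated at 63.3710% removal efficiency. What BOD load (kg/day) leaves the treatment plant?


Load_in = volume * conc / 1000 = 359.9830 * 3808.7260 / 1000 = 1371.0766 kg/day
Removed = Load_in * eff / 100 = 1371.0766 * 63.3710 / 100 = 868.8650 kg/day
Load_out = Load_in - Removed = 1371.0766 - 868.8650 = 502.2117 kg/day


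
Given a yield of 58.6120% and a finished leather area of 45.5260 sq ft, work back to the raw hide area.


Formula: raw = finished * 100 / yield
Substituting: raw = 45.5260 * 100 / 58.6120
Result: 77.6735 sq ft


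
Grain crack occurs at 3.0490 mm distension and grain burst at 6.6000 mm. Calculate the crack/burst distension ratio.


Formula: Ratio = crack / burst
Substituting: Ratio = 3.0490 / 6.6000
Result: 0.4620


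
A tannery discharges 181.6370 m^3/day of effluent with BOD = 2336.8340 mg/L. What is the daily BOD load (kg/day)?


Formula: BOD_load = volume * conc / 1000
Substituting: BOD_load = 181.6370 * 2336.8340 / 1000
Result: 424.4555 kg/day


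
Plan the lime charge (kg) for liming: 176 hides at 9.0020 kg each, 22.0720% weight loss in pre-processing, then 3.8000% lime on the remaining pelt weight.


Total_raw = N * avg_wt = 176 * 9.0020 = 1584.3520 kg
Substrate = Total_raw * (1 - loss/100) = 1584.3520 * (1 - 22.0720/100) = 1234.6538 kg
Lime = Substrate * pct / 100 = 1234.6538 * 3.8000 / 100 = 46.9168 kg


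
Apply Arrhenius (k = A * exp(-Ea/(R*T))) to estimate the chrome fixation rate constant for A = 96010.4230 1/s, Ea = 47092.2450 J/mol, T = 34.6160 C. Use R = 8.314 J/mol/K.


T_K = T_C + 273.15 = 34.6160 + 273.15 = 307.7660 K
exponent = -Ea / (R * T_K) = -47092.2450 / (8.314 * 307.7660) = -18.4043
k = A * exp(exponent) = 96010.4230 * exp(-18.4043) = 9.7598e-04 1/s


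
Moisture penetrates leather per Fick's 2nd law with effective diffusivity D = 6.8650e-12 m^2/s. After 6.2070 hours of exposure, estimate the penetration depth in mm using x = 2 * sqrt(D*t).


t = 6.2070 hr * 3600 = 22345.2000 s
D * t = 6.8650e-12 * 22345.2000 = 1.5340e-07
x = 2 * sqrt(D*t) = 2 * sqrt(1.5340e-07) = 7.8333e-04 m = 0.7833 mm


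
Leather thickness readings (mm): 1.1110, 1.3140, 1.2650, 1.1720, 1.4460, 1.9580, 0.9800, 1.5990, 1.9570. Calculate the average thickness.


Formula: Average = sum / n
Substituting: Average = 12.8020 / 9
Result: 1.4224 mm


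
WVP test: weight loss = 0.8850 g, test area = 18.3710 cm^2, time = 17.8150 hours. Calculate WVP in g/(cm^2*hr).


Formula: WVP = loss / (area * time)
Substituting: WVP = 0.8850 / (18.3710 * 17.8150)
Result: 0.00270411 g/(cm^2*hr)


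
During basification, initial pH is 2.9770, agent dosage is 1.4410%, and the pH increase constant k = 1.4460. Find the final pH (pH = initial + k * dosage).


Formula: pH_final = pH_initial + k * base_pct
Substituting: pH_final = 2.9770 + 1.4460 * 1.4410
Result: 5.0607


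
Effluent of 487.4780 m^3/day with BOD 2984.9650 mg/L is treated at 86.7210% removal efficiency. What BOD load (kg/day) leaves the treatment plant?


Load_in = volume * conc / 1000 = 487.4780 * 2984.9650 / 1000 = 1455.1048 kg/day
Removed = Load_in * eff / 100 = 1455.1048 * 86.7210 / 100 = 1261.8814 kg/day
Load_out = Load_in - Removed = 1455.1048 - 1261.8814 = 193.2234 kg/day


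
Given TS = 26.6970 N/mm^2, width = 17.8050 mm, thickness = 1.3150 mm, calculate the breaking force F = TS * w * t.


Formula: F = TS * w * t
Substituting: F = 26.6970 * 17.8050 * 1.3150
Result: 625.0722 N


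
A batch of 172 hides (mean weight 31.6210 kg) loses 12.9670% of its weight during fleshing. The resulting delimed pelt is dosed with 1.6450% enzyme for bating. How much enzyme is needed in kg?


Total_raw = N * avg_wt = 172 * 31.6210 = 5438.8120 kg
Substrate = Total_raw * (1 - loss/100) = 5438.8120 * (1 - 12.9670/100) = 4733.5612 kg
Enzyme = Substrate * pct / 100 = 4733.5612 * 1.6450 / 100 = 77.8671 kg


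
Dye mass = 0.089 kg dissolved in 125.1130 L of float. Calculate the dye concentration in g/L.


Formula: Conc = dye_mass(kg) / volume(L) * 1000
Substituting: Conc = 0.089 / 125.1130 * 1000
Result: 0.7114 g/L


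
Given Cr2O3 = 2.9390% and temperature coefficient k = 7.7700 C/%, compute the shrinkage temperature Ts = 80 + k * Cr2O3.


Formula: Ts = 80 + k * Cr2O3
Substituting: Ts = 80 + 7.7700 * 2.9390
Result: 102.8360 C


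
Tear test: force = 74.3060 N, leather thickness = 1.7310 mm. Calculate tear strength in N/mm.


Formula: Tear strength = force / thickness
Substituting: Tear strength = 74.3060 / 1.7310
Result: 42.9266 N/mm


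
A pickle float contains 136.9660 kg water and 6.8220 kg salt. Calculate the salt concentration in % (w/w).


Formula: Conc = salt / (water + salt) * 100
Substituting: Conc = 6.8220 / (136.9660 + 6.8220) * 100
Result: 4.7445 %


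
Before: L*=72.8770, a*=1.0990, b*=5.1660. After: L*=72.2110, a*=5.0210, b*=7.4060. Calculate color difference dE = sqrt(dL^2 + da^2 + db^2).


dL = -0.6660, da = 3.9220, db = 2.2400
dE = sqrt((-0.6660)^2 + 3.9220^2 + 2.2400^2) = 4.5654


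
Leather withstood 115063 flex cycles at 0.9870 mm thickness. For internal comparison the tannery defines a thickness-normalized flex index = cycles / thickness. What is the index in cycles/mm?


Formula: Index = cycles / thickness
Substituting: Index = 115063 / 0.9870
Result: 116578.5208 cycles/mm


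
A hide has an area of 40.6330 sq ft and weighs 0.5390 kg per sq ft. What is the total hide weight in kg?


Formula: Weight = area * weight_per_sqft
Substituting: Weight = 40.6330 * 0.5390
Result: 21.9012 kg


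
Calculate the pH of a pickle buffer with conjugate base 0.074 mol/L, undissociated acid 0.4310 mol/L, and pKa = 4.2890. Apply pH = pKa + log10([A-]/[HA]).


ratio = [A-] / [HA] = 0.074 / 0.4310 = 0.1717
log10(ratio) = -0.7652
pH = pKa + log10(ratio) = 4.2890 - 0.7652 = 3.5238


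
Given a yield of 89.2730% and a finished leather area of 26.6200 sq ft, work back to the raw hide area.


Formula: raw = finished * 100 / yield
Substituting: raw = 26.6200 * 100 / 89.2730
Result: 29.8186 sq ft


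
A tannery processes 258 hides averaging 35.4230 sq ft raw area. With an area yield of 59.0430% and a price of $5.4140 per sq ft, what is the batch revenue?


Raw_total = N * avg_area = 258 * 35.4230 = 9139.1340 sq ft
Finished = Raw_total * yield / 100 = 9139.1340 * 59.0430 / 100 = 5396.0189 sq ft
Value = Finished * price = 5396.0189 * 5.4140 = 29214.0463 $


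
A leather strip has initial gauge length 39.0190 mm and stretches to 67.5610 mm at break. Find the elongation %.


Formula: Elongation = (Lf - L0) / L0 * 100
Substituting: Elongation = (67.5610 - 39.0190) / 39.0190 * 100
Result: 73.1490 %


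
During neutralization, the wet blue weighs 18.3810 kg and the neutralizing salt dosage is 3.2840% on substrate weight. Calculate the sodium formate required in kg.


Formula: Neutralizer = substrate * pct / 100
Substituting: Neutralizer = 18.3810 * 3.2840 / 100
Result: 0.6036 kg


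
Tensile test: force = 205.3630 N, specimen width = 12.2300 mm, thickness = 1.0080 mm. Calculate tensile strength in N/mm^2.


Formula: TS = force / (width * thickness)
Substituting: TS = 205.3630 / (12.2300 * 1.0080)
Result: 16.6585 N/mm^2


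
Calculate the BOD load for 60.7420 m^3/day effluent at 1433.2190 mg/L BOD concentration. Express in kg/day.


Formula: BOD_load = volume * conc / 1000
Substituting: BOD_load = 60.7420 * 1433.2190 / 1000
Result: 87.0566 kg/day


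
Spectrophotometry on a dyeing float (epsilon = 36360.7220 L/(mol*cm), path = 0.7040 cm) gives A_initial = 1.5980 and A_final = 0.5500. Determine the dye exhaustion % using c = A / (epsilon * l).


c_initial = A_i / (epsilon * l) = 1.5980 / (36360.7220 * 0.7040) = 6.2427e-05 mol/L
c_final = A_f / (epsilon * l) = 0.5500 / (36360.7220 * 0.7040) = 2.1486e-05 mol/L
Exhaustion = (c_initial - c_final) / c_initial * 100 = (6.2427e-05 - 2.1486e-05) / 6.2427e-05 * 100 = 65.5820 %


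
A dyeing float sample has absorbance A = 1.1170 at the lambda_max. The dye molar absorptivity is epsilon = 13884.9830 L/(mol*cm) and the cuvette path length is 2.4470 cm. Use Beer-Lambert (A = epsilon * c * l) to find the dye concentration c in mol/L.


Formula: c = A / (epsilon * l)
Substituting: c = 1.1170 / (13884.9830 * 2.4470)
Result: 3.2876e-05 mol/L


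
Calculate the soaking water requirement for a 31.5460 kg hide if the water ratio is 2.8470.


Formula: Water = hide_weight * ratio
Substituting: Water = 31.5460 * 2.8470
Result: 89.8115 kg


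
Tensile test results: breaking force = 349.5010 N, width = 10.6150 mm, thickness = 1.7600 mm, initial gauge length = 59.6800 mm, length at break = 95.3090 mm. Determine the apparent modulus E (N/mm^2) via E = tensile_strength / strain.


TS = F / (w * t) = 349.5010 / (10.6150 * 1.7600) = 18.7075 N/mm^2
strain = (Lf - L0) / L0 = (95.3090 - 59.6800) / 59.6800 = 0.5970
E = TS / strain = 18.7075 / 0.5970 = 31.3358 N/mm^2


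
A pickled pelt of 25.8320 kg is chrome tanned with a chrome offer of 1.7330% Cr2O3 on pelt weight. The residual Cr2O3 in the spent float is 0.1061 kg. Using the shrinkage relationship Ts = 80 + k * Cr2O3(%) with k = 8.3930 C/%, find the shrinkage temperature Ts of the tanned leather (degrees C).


Offered = pelt * offer_pct / 100 = 25.8320 * 1.7330 / 100 = 0.4477 kg
Uptake = offered - residual = 0.4477 - 0.1061 = 0.3416 kg
Cr2O3% on pelt = uptake / pelt * 100 = 0.3416 / 25.8320 * 100 = 1.3223 %
Ts = 80 + k * Cr2O3% = 80 + 8.3930 * 1.3223 = 91.0978 C


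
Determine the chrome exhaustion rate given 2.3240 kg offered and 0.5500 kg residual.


Formula: Uptake = (offered - residual) / offered * 100
Substituting: Uptake = (2.3240 - 0.5500) / 2.3240 * 100
Result: 76.3339 %


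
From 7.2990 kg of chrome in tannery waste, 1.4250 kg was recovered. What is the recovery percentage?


Formula: Recovery = recovered / input * 100
Substituting: Recovery = 1.4250 / 7.2990 * 100
Result: 19.5232 %


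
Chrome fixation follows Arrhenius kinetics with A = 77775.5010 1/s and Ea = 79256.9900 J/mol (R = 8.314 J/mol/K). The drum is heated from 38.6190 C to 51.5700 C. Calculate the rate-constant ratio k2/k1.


T1 = 38.6190 + 273.15 = 311.7690 K; T2 = 51.5700 + 273.15 = 324.7200 K
k1 = A * exp(-Ea/(R*T1)) = 77775.5010 * exp(-79256.9900/(8.314*311.7690)) = 4.0872e-09 1/s
k2 = A * exp(-Ea/(R*T2)) = 77775.5010 * exp(-79256.9900/(8.314*324.7200)) = 1.3838e-08 1/s
k2/k1 = 1.3838e-08 / 4.0872e-09 = 3.3856


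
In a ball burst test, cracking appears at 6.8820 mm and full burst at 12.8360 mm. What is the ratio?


Formula: Ratio = crack / burst
Substituting: Ratio = 6.8820 / 12.8360
Result: 0.5361


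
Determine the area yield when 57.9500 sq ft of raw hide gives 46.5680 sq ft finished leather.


Formula: Yield = finished / raw * 100
Substituting: Yield = 46.5680 / 57.9500 * 100
Result: 80.3589 %


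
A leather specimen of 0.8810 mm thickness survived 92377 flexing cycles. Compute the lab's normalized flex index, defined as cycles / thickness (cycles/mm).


Formula: Index = cycles / thickness
Substituting: Index = 92377 / 0.8810
Result: 104854.7106 cycles/mm


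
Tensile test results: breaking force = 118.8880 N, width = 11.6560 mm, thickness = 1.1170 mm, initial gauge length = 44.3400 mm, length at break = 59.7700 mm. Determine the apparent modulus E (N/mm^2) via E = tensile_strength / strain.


TS = F / (w * t) = 118.8880 / (11.6560 * 1.1170) = 9.1314 N/mm^2
strain = (Lf - L0) / L0 = (59.7700 - 44.3400) / 44.3400 = 0.3480
E = TS / strain = 9.1314 / 0.3480 = 26.2401 N/mm^2


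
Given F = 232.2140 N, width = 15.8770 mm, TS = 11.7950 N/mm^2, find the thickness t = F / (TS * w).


Formula: t = F / (TS * w)
Substituting: t = 232.2140 / (11.7950 * 15.8770)
Result: 1.2400 mm


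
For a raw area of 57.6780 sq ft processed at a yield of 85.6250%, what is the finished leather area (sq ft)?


Formula: finished = raw * yield / 100
Substituting: finished = 57.6780 * 85.6250 / 100
Result: 49.3868 sq ft


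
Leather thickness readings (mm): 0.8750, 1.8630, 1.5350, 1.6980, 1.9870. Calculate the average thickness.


Formula: Average = sum / n
Substituting: Average = 7.9580 / 5
Result: 1.5916 mm


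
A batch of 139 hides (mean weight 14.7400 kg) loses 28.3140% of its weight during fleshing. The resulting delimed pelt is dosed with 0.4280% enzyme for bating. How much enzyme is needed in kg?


Total_raw = N * avg_wt = 139 * 14.7400 = 2048.8600 kg
Substrate = Total_raw * (1 - loss/100) = 2048.8600 * (1 - 28.3140/100) = 1468.7458 kg
Enzyme = Substrate * pct / 100 = 1468.7458 * 0.4280 / 100 = 6.2862 kg


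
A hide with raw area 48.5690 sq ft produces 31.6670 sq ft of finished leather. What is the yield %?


Formula: Yield = finished / raw * 100
Substituting: Yield = 31.6670 / 48.5690 * 100
Result: 65.2000 %


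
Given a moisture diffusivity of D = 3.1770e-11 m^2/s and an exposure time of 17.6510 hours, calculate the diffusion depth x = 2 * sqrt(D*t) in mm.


t = 17.6510 hr * 3600 = 63543.6000 s
D * t = 3.1770e-11 * 63543.6000 = 2.0188e-06
x = 2 * sqrt(D*t) = 2 * sqrt(2.0188e-06) = 0.00284168 m = 2.8417 mm


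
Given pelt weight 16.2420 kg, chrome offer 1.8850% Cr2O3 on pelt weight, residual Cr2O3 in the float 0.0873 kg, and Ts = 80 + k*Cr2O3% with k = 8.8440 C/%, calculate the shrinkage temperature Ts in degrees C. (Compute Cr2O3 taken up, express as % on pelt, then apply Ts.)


Offered = pelt * offer_pct / 100 = 16.2420 * 1.8850 / 100 = 0.3062 kg
Uptake = offered - residual = 0.3062 - 0.0873 = 0.2189 kg
Cr2O3% on pelt = uptake / pelt * 100 = 0.2189 / 16.2420 * 100 = 1.3475 %
Ts = 80 + k * Cr2O3% = 80 + 8.8440 * 1.3475 = 91.9173 C


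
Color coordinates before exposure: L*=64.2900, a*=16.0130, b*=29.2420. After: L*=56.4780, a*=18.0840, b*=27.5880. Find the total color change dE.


dL = -7.8120, da = 2.0710, db = -1.6540
dE = sqrt((-7.8120)^2 + 2.0710^2 + (-1.6540)^2) = 8.2494


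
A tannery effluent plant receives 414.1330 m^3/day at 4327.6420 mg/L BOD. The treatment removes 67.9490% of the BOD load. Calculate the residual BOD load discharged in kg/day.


Load_in = volume * conc / 1000 = 414.1330 * 4327.6420 / 1000 = 1792.2194 kg/day
Removed = Load_in * eff / 100 = 1792.2194 * 67.9490 / 100 = 1217.7951 kg/day
Load_out = Load_in - Removed = 1792.2194 - 1217.7951 = 574.4242 kg/day


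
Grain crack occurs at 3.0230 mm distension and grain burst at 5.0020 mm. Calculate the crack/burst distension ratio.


Formula: Ratio = crack / burst
Substituting: Ratio = 3.0230 / 5.0020
Result: 0.6044


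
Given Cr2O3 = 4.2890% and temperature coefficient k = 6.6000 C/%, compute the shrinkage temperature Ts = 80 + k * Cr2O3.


Formula: Ts = 80 + k * Cr2O3
Substituting: Ts = 80 + 6.6000 * 4.2890
Result: 108.3074 C


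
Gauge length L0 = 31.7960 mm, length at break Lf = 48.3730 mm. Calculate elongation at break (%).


Formula: Elongation = (Lf - L0) / L0 * 100
Substituting: Elongation = (48.3730 - 31.7960) / 31.7960 * 100
Result: 52.1355 %


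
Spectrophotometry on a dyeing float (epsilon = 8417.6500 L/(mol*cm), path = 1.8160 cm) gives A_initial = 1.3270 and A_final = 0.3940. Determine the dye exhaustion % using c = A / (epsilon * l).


c_initial = A_i / (epsilon * l) = 1.3270 / (8417.6500 * 1.8160) = 8.6809e-05 mol/L
c_final = A_f / (epsilon * l) = 0.3940 / (8417.6500 * 1.8160) = 2.5774e-05 mol/L
Exhaustion = (c_initial - c_final) / c_initial * 100 = (8.6809e-05 - 2.5774e-05) / 8.6809e-05 * 100 = 70.3090 %


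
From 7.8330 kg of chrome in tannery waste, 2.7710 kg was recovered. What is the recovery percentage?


Formula: Recovery = recovered / input * 100
Substituting: Recovery = 2.7710 / 7.8330 * 100
Result: 35.3760 %


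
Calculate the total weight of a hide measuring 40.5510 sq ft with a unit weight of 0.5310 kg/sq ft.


Formula: Weight = area * weight_per_sqft
Substituting: Weight = 40.5510 * 0.5310
Result: 21.5326 kg


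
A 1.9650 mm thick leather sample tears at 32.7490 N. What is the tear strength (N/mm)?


Formula: Tear strength = force / thickness
Substituting: Tear strength = 32.7490 / 1.9650
Result: 16.6662 N/mm


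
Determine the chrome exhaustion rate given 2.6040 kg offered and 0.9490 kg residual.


Formula: Uptake = (offered - residual) / offered * 100
Substituting: Uptake = (2.6040 - 0.9490) / 2.6040 * 100
Result: 63.5561 %


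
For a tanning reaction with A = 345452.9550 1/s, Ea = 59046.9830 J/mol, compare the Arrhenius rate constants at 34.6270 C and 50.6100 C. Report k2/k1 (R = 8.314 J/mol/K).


T1 = 34.6270 + 273.15 = 307.7770 K; T2 = 50.6100 + 273.15 = 323.7600 K
k1 = A * exp(-Ea/(R*T1)) = 345452.9550 * exp(-59046.9830/(8.314*307.7770)) = 3.2871e-05 1/s
k2 = A * exp(-Ea/(R*T2)) = 345452.9550 * exp(-59046.9830/(8.314*323.7600)) = 1.0270e-04 1/s
k2/k1 = 1.0270e-04 / 3.2871e-05 = 3.1242


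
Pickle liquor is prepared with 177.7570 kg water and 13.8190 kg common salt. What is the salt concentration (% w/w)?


Formula: Conc = salt / (water + salt) * 100
Substituting: Conc = 13.8190 / (177.7570 + 13.8190) * 100
Result: 7.2133 %


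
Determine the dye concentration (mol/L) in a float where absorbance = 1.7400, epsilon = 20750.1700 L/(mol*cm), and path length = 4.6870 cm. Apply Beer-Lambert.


Formula: c = A / (epsilon * l)
Substituting: c = 1.7400 / (20750.1700 * 4.6870)
Result: 1.7891e-05 mol/L


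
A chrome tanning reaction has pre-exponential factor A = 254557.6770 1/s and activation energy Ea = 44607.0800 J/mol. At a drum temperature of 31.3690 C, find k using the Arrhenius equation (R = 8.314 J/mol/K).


T_K = T_C + 273.15 = 31.3690 + 273.15 = 304.5190 K
exponent = -Ea / (R * T_K) = -44607.0800 / (8.314 * 304.5190) = -17.6189
k = A * exp(exponent) = 254557.6770 * exp(-17.6189) = 0.00567525 1/s


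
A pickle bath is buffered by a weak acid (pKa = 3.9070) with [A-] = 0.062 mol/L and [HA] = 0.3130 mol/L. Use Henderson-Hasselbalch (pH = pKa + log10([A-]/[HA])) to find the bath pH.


ratio = [A-] / [HA] = 0.062 / 0.3130 = 0.1981
log10(ratio) = -0.7032
pH = pKa + log10(ratio) = 3.9070 - 0.7032 = 3.2038


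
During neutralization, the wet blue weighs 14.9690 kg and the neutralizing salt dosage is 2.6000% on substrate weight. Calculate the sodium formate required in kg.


Formula: Neutralizer = substrate * pct / 100
Substituting: Neutralizer = 14.9690 * 2.6000 / 100
Result: 0.3892 kg


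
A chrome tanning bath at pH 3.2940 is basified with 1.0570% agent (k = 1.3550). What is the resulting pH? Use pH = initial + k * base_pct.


Formula: pH_final = pH_initial + k * base_pct
Substituting: pH_final = 3.2940 + 1.3550 * 1.0570
Result: 4.7262


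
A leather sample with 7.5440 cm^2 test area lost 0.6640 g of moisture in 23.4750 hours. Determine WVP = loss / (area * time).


Formula: WVP = loss / (area * time)
Substituting: WVP = 0.6640 / (7.5440 * 23.4750)
Result: 0.00374939 g/(cm^2*hr)


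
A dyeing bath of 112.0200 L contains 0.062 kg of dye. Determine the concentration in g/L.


Formula: Conc = dye_mass(kg) / volume(L) * 1000
Substituting: Conc = 0.062 / 112.0200 * 1000
Result: 0.5535 g/L


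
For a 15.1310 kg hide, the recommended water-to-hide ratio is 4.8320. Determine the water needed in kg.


Formula: Water = hide_weight * ratio
Substituting: Water = 15.1310 * 4.8320
Result: 73.1130 kg


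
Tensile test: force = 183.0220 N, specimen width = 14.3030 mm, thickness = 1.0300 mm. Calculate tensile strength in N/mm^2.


Formula: TS = force / (width * thickness)
Substituting: TS = 183.0220 / (14.3030 * 1.0300)
Result: 12.4234 N/mm^2


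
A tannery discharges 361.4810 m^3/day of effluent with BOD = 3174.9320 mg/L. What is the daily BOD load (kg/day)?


Formula: BOD_load = volume * conc / 1000
Substituting: BOD_load = 361.4810 * 3174.9320 / 1000
Result: 1147.6776 kg/day


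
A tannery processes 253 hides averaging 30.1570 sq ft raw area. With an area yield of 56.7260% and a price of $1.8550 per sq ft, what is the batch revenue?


Raw_total = N * avg_area = 253 * 30.1570 = 7629.7210 sq ft
Finished = Raw_total * yield / 100 = 7629.7210 * 56.7260 / 100 = 4328.0355 sq ft
Value = Finished * price = 4328.0355 * 1.8550 = 8028.5059 $


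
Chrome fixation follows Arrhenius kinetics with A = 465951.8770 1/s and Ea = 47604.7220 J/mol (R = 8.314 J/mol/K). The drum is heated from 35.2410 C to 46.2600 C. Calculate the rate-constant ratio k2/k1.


T1 = 35.2410 + 273.15 = 308.3910 K; T2 = 46.2600 + 273.15 = 319.4100 K
k1 = A * exp(-Ea/(R*T1)) = 465951.8770 * exp(-47604.7220/(8.314*308.3910)) = 0.00402586 1/s
k2 = A * exp(-Ea/(R*T2)) = 465951.8770 * exp(-47604.7220/(8.314*319.4100)) = 0.00763893 1/s
k2/k1 = 0.00763893 / 0.00402586 = 1.8975


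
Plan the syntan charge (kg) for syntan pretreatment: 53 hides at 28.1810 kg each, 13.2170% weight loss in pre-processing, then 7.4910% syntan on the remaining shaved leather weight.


Total_raw = N * avg_wt = 53 * 28.1810 = 1493.5930 kg
Substrate = Total_raw * (1 - loss/100) = 1493.5930 * (1 - 13.2170/100) = 1296.1848 kg
Syntan = Substrate * pct / 100 = 1296.1848 * 7.4910 / 100 = 97.0972 kg


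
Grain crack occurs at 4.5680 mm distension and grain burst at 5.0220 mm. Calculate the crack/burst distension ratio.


Formula: Ratio = crack / burst
Substituting: Ratio = 4.5680 / 5.0220
Result: 0.9096


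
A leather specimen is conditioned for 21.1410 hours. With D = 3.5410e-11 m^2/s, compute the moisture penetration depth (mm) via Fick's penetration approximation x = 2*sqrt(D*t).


t = 21.1410 hr * 3600 = 76107.6000 s
D * t = 3.5410e-11 * 76107.6000 = 2.6950e-06
x = 2 * sqrt(D*t) = 2 * sqrt(2.6950e-06) = 0.00328327 m = 3.2833 mm


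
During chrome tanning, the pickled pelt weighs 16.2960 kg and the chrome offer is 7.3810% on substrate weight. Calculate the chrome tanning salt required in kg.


Formula: Chrome = substrate * pct / 100
Substituting: Chrome = 16.2960 * 7.3810 / 100
Result: 1.2028 kg


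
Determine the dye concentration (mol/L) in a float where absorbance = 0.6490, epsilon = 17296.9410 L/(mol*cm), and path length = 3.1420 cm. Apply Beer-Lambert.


Formula: c = A / (epsilon * l)
Substituting: c = 0.6490 / (17296.9410 * 3.1420)
Result: 1.1942e-05 mol/L


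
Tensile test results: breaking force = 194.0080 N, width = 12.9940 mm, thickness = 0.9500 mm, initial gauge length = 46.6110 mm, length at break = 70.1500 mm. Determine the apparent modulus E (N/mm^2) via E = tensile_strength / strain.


TS = F / (w * t) = 194.0080 / (12.9940 * 0.9500) = 15.7164 N/mm^2
strain = (Lf - L0) / L0 = (70.1500 - 46.6110) / 46.6110 = 0.5050
E = TS / strain = 15.7164 / 0.5050 = 31.1210 N/mm^2


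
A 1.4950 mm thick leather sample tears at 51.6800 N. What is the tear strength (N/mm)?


Formula: Tear strength = force / thickness
Substituting: Tear strength = 51.6800 / 1.4950
Result: 34.5686 N/mm


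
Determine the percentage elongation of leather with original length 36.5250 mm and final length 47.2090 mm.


Formula: Elongation = (Lf - L0) / L0 * 100
Substituting: Elongation = (47.2090 - 36.5250) / 36.5250 * 100
Result: 29.2512 %


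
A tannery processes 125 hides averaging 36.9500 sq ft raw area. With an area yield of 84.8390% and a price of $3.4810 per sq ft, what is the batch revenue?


Raw_total = N * avg_area = 125 * 36.9500 = 4618.7500 sq ft
Finished = Raw_total * yield / 100 = 4618.7500 * 84.8390 / 100 = 3918.5013 sq ft
Value = Finished * price = 3918.5013 * 3.4810 = 13640.3031 $


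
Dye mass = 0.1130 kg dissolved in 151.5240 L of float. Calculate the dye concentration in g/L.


Formula: Conc = dye_mass(kg) / volume(L) * 1000
Substituting: Conc = 0.1130 / 151.5240 * 1000
Result: 0.7458 g/L


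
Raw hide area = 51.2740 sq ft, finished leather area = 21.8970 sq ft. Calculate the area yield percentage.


Formula: Yield = finished / raw * 100
Substituting: Yield = 21.8970 / 51.2740 * 100
Result: 42.7059 %


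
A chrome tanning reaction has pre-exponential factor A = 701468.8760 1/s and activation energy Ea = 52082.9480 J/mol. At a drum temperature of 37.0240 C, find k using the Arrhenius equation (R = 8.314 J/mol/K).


T_K = T_C + 273.15 = 37.0240 + 273.15 = 310.1740 K
exponent = -Ea / (R * T_K) = -52082.9480 / (8.314 * 310.1740) = -20.1967
k = A * exp(exponent) = 701468.8760 * exp(-20.1967) = 0.00118768 1/s


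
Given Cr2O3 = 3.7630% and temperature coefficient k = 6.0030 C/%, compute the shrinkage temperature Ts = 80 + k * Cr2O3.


Formula: Ts = 80 + k * Cr2O3
Substituting: Ts = 80 + 6.0030 * 3.7630
Result: 102.5893 C


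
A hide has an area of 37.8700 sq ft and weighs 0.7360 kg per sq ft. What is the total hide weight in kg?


Formula: Weight = area * weight_per_sqft
Substituting: Weight = 37.8700 * 0.7360
Result: 27.8723 kg


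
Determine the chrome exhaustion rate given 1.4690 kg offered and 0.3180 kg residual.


Formula: Uptake = (offered - residual) / offered * 100
Substituting: Uptake = (1.4690 - 0.3180) / 1.4690 * 100
Result: 78.3526 %


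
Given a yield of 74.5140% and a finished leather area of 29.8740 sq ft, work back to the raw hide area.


Formula: raw = finished * 100 / yield
Substituting: raw = 29.8740 * 100 / 74.5140
Result: 40.0918 sq ft


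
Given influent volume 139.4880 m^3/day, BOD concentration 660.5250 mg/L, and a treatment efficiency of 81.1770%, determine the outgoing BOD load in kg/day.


Load_in = volume * conc / 1000 = 139.4880 * 660.5250 / 1000 = 92.1353 kg/day
Removed = Load_in * eff / 100 = 92.1353 * 81.1770 / 100 = 74.7927 kg/day
Load_out = Load_in - Removed = 92.1353 - 74.7927 = 17.3426 kg/day
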